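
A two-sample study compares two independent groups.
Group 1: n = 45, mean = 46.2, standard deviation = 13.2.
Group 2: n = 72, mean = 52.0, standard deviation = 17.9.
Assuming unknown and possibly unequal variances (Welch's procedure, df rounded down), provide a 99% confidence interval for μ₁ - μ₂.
(-13.36, 1.76)

Difference: x̄₁ - x̄₂ = -5.80
SE = √(s₁²/n₁ + s₂²/n₂) = √(13.2²/45 + 17.9²/72) = 2.8848
df = 111.77 → 111 (Welch–Satterthwaite, rounded down)
t* = 2.621

CI: -5.80 ± 2.621 · 2.8848 = -5.80 ± 7.56 = (-13.36, 1.76)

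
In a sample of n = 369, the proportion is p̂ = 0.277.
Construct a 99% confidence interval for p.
(0.217, 0.337)

Proportion CI:
SE = √(p̂(1-p̂)/n) = √(0.277 · 0.723 / 369) = 0.02330

z* = 2.576
Margin = z* · SE = 2.576 · 0.02330 = 0.0600

CI: 0.277 ± 0.0600 = (0.217, 0.337)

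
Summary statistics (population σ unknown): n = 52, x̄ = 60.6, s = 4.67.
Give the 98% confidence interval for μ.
(59.04, 62.16)

t-interval (σ unknown):
df = n - 1 = 51
t* = 2.402 for 98% confidence

Margin of error = t* · s/√n = 2.402 · 4.67/√52 = 1.56

CI: (59.04, 62.16)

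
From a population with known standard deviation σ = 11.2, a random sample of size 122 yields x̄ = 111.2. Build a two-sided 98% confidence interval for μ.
(108.84, 113.56)

z-interval (σ known):
z* = 2.326 for 98% confidence

Margin of error = z* · σ/√n = 2.326 · 11.2/√122 = 2.36

CI: (111.2 - 2.36, 111.2 + 2.36) = (108.84, 113.56)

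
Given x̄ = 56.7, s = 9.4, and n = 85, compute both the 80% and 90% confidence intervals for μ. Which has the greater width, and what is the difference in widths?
90% CI is wider by 0.76

df = 84
80% CI: t* = 1.292, (55.38, 58.02), width = 2 · t* · s/√n = 2.63
90% CI: t* = 1.663, (55.00, 58.40), width = 2 · t* · s/√n = 3.39

The 90% CI is wider by 3.39 - 2.63 = 0.76.
Higher confidence requires a wider interval.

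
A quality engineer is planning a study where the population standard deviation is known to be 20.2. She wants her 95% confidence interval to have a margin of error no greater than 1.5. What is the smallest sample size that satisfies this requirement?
n ≥ 697

For margin E ≤ 1.5:
n ≥ (z* · σ / E)²
n ≥ (1.960 · 20.2 / 1.5)²
n ≥ 696.68

Minimum n = 697 (rounding up)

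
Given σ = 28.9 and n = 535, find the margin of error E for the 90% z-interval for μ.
Margin of error = 2.06

Margin of error = z* · σ/√n
= 1.645 · 28.9/√535
= 1.645 · 28.9/23.1301
= 2.06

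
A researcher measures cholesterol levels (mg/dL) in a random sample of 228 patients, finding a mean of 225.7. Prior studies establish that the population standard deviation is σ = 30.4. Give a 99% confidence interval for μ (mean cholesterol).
(220.51, 230.89)

z-interval (σ known):
z* = 2.576 for 99% confidence

Margin of error = z* · σ/√n = 2.576 · 30.4/√228 = 5.19

CI: (225.7 - 5.19, 225.7 + 5.19) = (220.51, 230.89)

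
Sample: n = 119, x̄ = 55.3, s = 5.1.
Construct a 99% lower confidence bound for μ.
μ ≥ 54.20

Lower bound (one-sided):
t* = 2.358 (one-sided for 99%)
Lower bound = x̄ - t* · s/√n = 55.3 - 2.358 · 5.1/√119 = 54.20

We are 99% confident that μ ≥ 54.20.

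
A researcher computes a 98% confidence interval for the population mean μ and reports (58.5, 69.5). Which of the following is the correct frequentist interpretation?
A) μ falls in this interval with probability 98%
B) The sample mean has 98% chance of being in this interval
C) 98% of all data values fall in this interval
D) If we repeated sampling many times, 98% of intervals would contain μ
D

A) Wrong — μ is fixed; the randomness lives in the interval, not in μ.
B) Wrong — x̄ is observed and sits in the interval by construction.
C) Wrong — a CI is about the parameter μ, not individual data values.
D) Correct — this is the frequentist long-run coverage interpretation.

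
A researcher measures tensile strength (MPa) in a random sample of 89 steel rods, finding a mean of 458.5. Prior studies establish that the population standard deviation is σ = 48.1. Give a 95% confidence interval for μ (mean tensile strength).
(448.51, 468.49)

z-interval (σ known):
z* = 1.960 for 95% confidence

Margin of error = z* · σ/√n = 1.960 · 48.1/√89 = 9.99

CI: (458.5 - 9.99, 458.5 + 9.99) = (448.51, 468.49)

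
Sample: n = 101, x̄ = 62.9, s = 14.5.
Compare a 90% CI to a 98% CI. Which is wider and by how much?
98% CI is wider by 2.03

df = 100
90% CI: t* = 1.660, (60.50, 65.30), width = 2 · t* · s/√n = 4.79
98% CI: t* = 2.364, (59.49, 66.31), width = 2 · t* · s/√n = 6.82

The 98% CI is wider by 6.82 - 4.79 = 2.03.
Higher confidence requires a wider interval.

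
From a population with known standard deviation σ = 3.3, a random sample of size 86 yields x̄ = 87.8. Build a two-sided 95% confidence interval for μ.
(87.10, 88.50)

z-interval (σ known):
z* = 1.960 for 95% confidence

Margin of error = z* · σ/√n = 1.960 · 3.3/√86 = 0.70

CI: (87.8 - 0.70, 87.8 + 0.70) = (87.10, 88.50)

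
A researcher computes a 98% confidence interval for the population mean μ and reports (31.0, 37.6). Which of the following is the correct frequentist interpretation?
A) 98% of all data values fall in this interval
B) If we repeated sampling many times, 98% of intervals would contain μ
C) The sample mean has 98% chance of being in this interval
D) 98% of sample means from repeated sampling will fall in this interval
B

A) Wrong — a CI is about the parameter μ, not individual data values.
B) Correct — this is the frequentist long-run coverage interpretation.
C) Wrong — x̄ is observed and sits in the interval by construction.
D) Wrong — coverage applies to intervals containing μ, not to future x̄ values.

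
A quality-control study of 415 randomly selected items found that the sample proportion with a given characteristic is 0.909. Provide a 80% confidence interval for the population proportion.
(0.891, 0.927)

Proportion CI:
SE = √(p̂(1-p̂)/n) = √(0.909 · 0.091 / 415) = 0.01412

z* = 1.282
Margin = z* · SE = 1.282 · 0.01412 = 0.0181

CI: 0.909 ± 0.0181 = (0.891, 0.927)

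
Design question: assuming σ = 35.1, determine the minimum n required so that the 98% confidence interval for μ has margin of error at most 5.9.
n ≥ 192

For margin E ≤ 5.9:
n ≥ (z* · σ / E)²
n ≥ (2.326 · 35.1 / 5.9)²
n ≥ 191.48

Minimum n = 192 (rounding up)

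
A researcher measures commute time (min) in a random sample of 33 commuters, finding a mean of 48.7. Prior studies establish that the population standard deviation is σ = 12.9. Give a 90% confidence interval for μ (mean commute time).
(45.01, 52.39)

z-interval (σ known):
z* = 1.645 for 90% confidence

Margin of error = z* · σ/√n = 1.645 · 12.9/√33 = 3.69

CI: (48.7 - 3.69, 48.7 + 3.69) = (45.01, 52.39)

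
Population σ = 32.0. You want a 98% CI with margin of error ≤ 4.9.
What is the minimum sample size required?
n ≥ 231

For margin E ≤ 4.9:
n ≥ (z* · σ / E)²
n ≥ (2.326 · 32.0 / 4.9)²
n ≥ 230.74

Minimum n = 231 (rounding up)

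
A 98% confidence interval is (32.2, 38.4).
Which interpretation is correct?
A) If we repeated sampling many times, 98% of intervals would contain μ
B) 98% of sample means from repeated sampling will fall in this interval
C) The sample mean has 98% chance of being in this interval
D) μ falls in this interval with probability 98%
A

A) Correct — this is the frequentist long-run coverage interpretation.
B) Wrong — coverage applies to intervals containing μ, not to future x̄ values.
C) Wrong — x̄ is observed and sits in the interval by construction.
D) Wrong — μ is fixed; the randomness lives in the interval, not in μ.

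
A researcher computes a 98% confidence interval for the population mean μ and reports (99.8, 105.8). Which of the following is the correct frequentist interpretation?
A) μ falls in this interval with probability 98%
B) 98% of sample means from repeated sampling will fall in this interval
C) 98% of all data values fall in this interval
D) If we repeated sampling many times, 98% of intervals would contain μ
D

A) Wrong — μ is fixed; the randomness lives in the interval, not in μ.
B) Wrong — coverage applies to intervals containing μ, not to future x̄ values.
C) Wrong — a CI is about the parameter μ, not individual data values.
D) Correct — this is the frequentist long-run coverage interpretation.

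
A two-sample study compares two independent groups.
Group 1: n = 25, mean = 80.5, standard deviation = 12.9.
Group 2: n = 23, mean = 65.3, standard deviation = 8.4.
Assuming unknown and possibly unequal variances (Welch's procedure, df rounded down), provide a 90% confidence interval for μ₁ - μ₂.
(9.95, 20.45)

Difference: x̄₁ - x̄₂ = 15.20
SE = √(s₁²/n₁ + s₂²/n₂) = √(12.9²/25 + 8.4²/23) = 3.1184
df = 41.58 → 41 (Welch–Satterthwaite, rounded down)
t* = 1.683

CI: 15.20 ± 1.683 · 3.1184 = 15.20 ± 5.25 = (9.95, 20.45)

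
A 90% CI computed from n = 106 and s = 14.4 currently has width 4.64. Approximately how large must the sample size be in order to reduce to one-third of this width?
n ≈ 954

CI width ∝ 1/√n
To reduce width by factor 3, need √n to grow by 3 → need 3² = 9 times as many samples.

Current: n = 106, width = 4.64
New: n = 954, width ≈ 1.53

Width reduced by factor of 4.64/1.53 = 3.03.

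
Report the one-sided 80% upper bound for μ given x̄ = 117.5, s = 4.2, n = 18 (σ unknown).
μ ≤ 118.35

Upper bound (one-sided):
t* = 0.863 (one-sided for 80%)
Upper bound = x̄ + t* · s/√n = 117.5 + 0.863 · 4.2/√18 = 118.35

We are 80% confident that μ ≤ 118.35.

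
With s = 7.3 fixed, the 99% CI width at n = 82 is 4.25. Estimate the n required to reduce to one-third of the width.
n ≈ 738

CI width ∝ 1/√n
To reduce width by factor 3, need √n to grow by 3 → need 3² = 9 times as many samples.

Current: n = 82, width = 4.25
New: n = 738, width ≈ 1.39

Width reduced by factor of 4.25/1.39 = 3.06.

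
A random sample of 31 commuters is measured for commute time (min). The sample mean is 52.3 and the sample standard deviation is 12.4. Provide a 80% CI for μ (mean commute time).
(49.38, 55.22)

t-interval (σ unknown):
df = n - 1 = 30
t* = 1.310 for 80% confidence

Margin of error = t* · s/√n = 1.310 · 12.4/√31 = 2.92

CI: (49.38, 55.22)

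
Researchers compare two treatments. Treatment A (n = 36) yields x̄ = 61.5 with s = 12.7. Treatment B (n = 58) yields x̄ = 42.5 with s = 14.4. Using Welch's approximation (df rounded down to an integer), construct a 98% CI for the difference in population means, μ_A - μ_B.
(12.26, 25.74)

Difference: x̄₁ - x̄₂ = 19.00
SE = √(s₁²/n₁ + s₂²/n₂) = √(12.7²/36 + 14.4²/58) = 2.8382
df = 81.34 → 81 (Welch–Satterthwaite, rounded down)
t* = 2.373

CI: 19.00 ± 2.373 · 2.8382 = 19.00 ± 6.74 = (12.26, 25.74)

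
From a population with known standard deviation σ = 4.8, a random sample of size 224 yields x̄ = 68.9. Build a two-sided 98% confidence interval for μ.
(68.15, 69.65)

z-interval (σ known):
z* = 2.326 for 98% confidence

Margin of error = z* · σ/√n = 2.326 · 4.8/√224 = 0.75

CI: (68.9 - 0.75, 68.9 + 0.75) = (68.15, 69.65)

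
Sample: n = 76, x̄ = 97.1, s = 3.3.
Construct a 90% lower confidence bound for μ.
μ ≥ 96.61

Lower bound (one-sided):
t* = 1.293 (one-sided for 90%)
Lower bound = x̄ - t* · s/√n = 97.1 - 1.293 · 3.3/√76 = 96.61

We are 90% confident that μ ≥ 96.61.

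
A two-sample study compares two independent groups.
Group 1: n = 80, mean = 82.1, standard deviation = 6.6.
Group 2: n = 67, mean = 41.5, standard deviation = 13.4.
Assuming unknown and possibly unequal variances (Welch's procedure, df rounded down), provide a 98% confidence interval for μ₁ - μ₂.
(36.35, 44.85)

Difference: x̄₁ - x̄₂ = 40.60
SE = √(s₁²/n₁ + s₂²/n₂) = √(6.6²/80 + 13.4²/67) = 1.7957
df = 92.36 → 92 (Welch–Satterthwaite, rounded down)
t* = 2.368

CI: 40.60 ± 2.368 · 1.7957 = 40.60 ± 4.25 = (36.35, 44.85)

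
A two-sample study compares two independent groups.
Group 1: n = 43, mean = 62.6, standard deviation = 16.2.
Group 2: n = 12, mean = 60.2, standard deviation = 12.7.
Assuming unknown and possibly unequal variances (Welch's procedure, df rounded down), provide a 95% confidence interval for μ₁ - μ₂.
(-6.77, 11.57)

Difference: x̄₁ - x̄₂ = 2.40
SE = √(s₁²/n₁ + s₂²/n₂) = √(16.2²/43 + 12.7²/12) = 4.4209
df = 22.07 → 22 (Welch–Satterthwaite, rounded down)
t* = 2.074

CI: 2.40 ± 2.074 · 4.4209 = 2.40 ± 9.17 = (-6.77, 11.57)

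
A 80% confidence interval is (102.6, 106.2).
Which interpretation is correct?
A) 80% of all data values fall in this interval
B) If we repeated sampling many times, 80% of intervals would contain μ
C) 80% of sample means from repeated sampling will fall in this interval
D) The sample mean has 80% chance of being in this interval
B

A) Wrong — a CI is about the parameter μ, not individual data values.
B) Correct — this is the frequentist long-run coverage interpretation.
C) Wrong — coverage applies to intervals containing μ, not to future x̄ values.
D) Wrong — x̄ is observed and sits in the interval by construction.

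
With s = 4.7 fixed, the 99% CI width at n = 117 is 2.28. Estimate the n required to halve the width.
n ≈ 468

CI width ∝ 1/√n
To reduce width by factor 2, need √n to grow by 2 → need 2² = 4 times as many samples.

Current: n = 117, width = 2.28
New: n = 468, width ≈ 1.12

Width reduced by factor of 2.28/1.12 = 2.04.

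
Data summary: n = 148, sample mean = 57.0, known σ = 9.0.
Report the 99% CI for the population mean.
(55.09, 58.91)

z-interval (σ known):
z* = 2.576 for 99% confidence

Margin of error = z* · σ/√n = 2.576 · 9.0/√148 = 1.91

CI: (57.0 - 1.91, 57.0 + 1.91) = (55.09, 58.91)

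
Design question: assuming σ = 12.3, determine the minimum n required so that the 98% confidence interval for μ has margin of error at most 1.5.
n ≥ 364

For margin E ≤ 1.5:
n ≥ (z* · σ / E)²
n ≥ (2.326 · 12.3 / 1.5)²
n ≥ 363.79

Minimum n = 364 (rounding up)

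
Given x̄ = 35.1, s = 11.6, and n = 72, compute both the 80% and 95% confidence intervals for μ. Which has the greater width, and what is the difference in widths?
95% CI is wider by 1.91

df = 71
80% CI: t* = 1.294, (33.33, 36.87), width = 2 · t* · s/√n = 3.54
95% CI: t* = 1.994, (32.37, 37.83), width = 2 · t* · s/√n = 5.45

The 95% CI is wider by 5.45 - 3.54 = 1.91.
Higher confidence requires a wider interval.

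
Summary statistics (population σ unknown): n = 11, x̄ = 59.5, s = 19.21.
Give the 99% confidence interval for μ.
(41.15, 77.85)

t-interval (σ unknown):
df = n - 1 = 10
t* = 3.169 for 99% confidence

Margin of error = t* · s/√n = 3.169 · 19.21/√11 = 18.35

CI: (41.15, 77.85)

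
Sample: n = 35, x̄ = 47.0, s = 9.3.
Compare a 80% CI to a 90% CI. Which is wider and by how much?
90% CI is wider by 1.21

df = 34
80% CI: t* = 1.307, (44.95, 49.05), width = 2 · t* · s/√n = 4.11
90% CI: t* = 1.691, (44.34, 49.66), width = 2 · t* · s/√n = 5.32

The 90% CI is wider by 5.32 - 4.11 = 1.21.
Higher confidence requires a wider interval.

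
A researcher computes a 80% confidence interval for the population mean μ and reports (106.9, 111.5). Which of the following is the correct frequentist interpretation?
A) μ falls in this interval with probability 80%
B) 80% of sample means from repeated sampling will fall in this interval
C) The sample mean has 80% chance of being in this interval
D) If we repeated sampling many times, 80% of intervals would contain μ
D

A) Wrong — μ is fixed; the randomness lives in the interval, not in μ.
B) Wrong — coverage applies to intervals containing μ, not to future x̄ values.
C) Wrong — x̄ is observed and sits in the interval by construction.
D) Correct — this is the frequentist long-run coverage interpretation.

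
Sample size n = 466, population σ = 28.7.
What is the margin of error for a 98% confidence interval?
Margin of error = 3.09

Margin of error = z* · σ/√n
= 2.326 · 28.7/√466
= 2.326 · 28.7/21.5870
= 3.09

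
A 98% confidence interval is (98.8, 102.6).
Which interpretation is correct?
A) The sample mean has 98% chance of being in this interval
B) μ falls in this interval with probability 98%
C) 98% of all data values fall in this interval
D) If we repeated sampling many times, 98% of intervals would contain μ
D

A) Wrong — x̄ is observed and sits in the interval by construction.
B) Wrong — μ is fixed; the randomness lives in the interval, not in μ.
C) Wrong — a CI is about the parameter μ, not individual data values.
D) Correct — this is the frequentist long-run coverage interpretation.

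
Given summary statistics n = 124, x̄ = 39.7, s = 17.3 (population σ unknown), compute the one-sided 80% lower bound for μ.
μ ≥ 38.39

Lower bound (one-sided):
t* = 0.845 (one-sided for 80%)
Lower bound = x̄ - t* · s/√n = 39.7 - 0.845 · 17.3/√124 = 38.39

We are 80% confident that μ ≥ 38.39.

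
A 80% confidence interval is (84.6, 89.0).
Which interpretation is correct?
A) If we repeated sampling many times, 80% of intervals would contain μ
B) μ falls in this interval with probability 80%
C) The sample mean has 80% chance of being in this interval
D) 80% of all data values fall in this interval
A

A) Correct — this is the frequentist long-run coverage interpretation.
B) Wrong — μ is fixed; the randomness lives in the interval, not in μ.
C) Wrong — x̄ is observed and sits in the interval by construction.
D) Wrong — a CI is about the parameter μ, not individual data values.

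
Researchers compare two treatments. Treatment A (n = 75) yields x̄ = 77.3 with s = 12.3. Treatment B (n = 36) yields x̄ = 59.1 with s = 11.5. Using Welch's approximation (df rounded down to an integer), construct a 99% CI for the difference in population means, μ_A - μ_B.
(11.89, 24.51)

Difference: x̄₁ - x̄₂ = 18.20
SE = √(s₁²/n₁ + s₂²/n₂) = √(12.3²/75 + 11.5²/36) = 2.3855
df = 73.51 → 73 (Welch–Satterthwaite, rounded down)
t* = 2.645

CI: 18.20 ± 2.645 · 2.3855 = 18.20 ± 6.31 = (11.89, 24.51)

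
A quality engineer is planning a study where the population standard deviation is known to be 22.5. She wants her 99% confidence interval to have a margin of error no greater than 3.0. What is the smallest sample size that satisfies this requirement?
n ≥ 374

For margin E ≤ 3.0:
n ≥ (z* · σ / E)²
n ≥ (2.576 · 22.5 / 3.0)²
n ≥ 373.26

Minimum n = 374 (rounding up)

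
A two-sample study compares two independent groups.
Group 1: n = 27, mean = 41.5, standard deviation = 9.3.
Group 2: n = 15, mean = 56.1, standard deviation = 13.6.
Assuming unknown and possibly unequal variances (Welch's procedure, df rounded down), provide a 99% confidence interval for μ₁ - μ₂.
(-25.76, -3.44)

Difference: x̄₁ - x̄₂ = -14.60
SE = √(s₁²/n₁ + s₂²/n₂) = √(9.3²/27 + 13.6²/15) = 3.9413
df = 21.44 → 21 (Welch–Satterthwaite, rounded down)
t* = 2.831

CI: -14.60 ± 2.831 · 3.9413 = -14.60 ± 11.16 = (-25.76, -3.44)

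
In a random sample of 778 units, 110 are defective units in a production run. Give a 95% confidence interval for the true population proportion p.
(0.117, 0.166)

Proportion CI:
p̂ = 110/778 = 0.14139
SE = √(p̂(1-p̂)/n) = √(0.14139 · 0.85861 / 778) = 0.01249

z* = 1.960
Margin = z* · SE = 1.960 · 0.01249 = 0.0245

CI: 0.14139 ± 0.0245 = (0.117, 0.166)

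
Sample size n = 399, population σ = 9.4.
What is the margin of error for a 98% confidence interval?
Margin of error = 1.09

Margin of error = z* · σ/√n
= 2.326 · 9.4/√399
= 2.326 · 9.4/19.9750
= 1.09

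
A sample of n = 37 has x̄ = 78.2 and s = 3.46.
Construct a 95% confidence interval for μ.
(77.05, 79.35)

t-interval (σ unknown):
df = n - 1 = 36
t* = 2.028 for 95% confidence

Margin of error = t* · s/√n = 2.028 · 3.46/√37 = 1.15

CI: (77.05, 79.35)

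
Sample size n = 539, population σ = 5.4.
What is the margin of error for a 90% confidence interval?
Margin of error = 0.38

Margin of error = z* · σ/√n
= 1.645 · 5.4/√539
= 1.645 · 5.4/23.2164
= 0.38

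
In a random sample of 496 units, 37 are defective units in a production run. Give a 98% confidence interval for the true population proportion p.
(0.047, 0.102)

Proportion CI:
p̂ = 37/496 = 0.07460
SE = √(p̂(1-p̂)/n) = √(0.07460 · 0.92540 / 496) = 0.01180

z* = 2.326
Margin = z* · SE = 2.326 · 0.01180 = 0.0274

CI: 0.07460 ± 0.0274 = (0.047, 0.102)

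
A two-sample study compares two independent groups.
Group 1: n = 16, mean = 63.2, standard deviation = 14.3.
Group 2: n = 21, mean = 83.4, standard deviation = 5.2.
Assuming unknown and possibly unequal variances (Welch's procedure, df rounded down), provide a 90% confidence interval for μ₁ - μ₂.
(-26.70, -13.70)

Difference: x̄₁ - x̄₂ = -20.20
SE = √(s₁²/n₁ + s₂²/n₂) = √(14.3²/16 + 5.2²/21) = 3.7508
df = 18.04 → 18 (Welch–Satterthwaite, rounded down)
t* = 1.734

CI: -20.20 ± 1.734 · 3.7508 = -20.20 ± 6.50 = (-26.70, -13.70)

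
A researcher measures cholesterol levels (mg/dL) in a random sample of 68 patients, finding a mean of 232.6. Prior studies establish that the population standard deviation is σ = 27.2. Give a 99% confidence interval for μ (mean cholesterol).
(224.10, 241.10)

z-interval (σ known):
z* = 2.576 for 99% confidence

Margin of error = z* · σ/√n = 2.576 · 27.2/√68 = 8.50

CI: (232.6 - 8.50, 232.6 + 8.50) = (224.10, 241.10)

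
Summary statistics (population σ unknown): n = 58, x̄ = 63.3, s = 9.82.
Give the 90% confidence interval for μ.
(61.14, 65.46)

t-interval (σ unknown):
df = n - 1 = 57
t* = 1.672 for 90% confidence

Margin of error = t* · s/√n = 1.672 · 9.82/√58 = 2.16

CI: (61.14, 65.46)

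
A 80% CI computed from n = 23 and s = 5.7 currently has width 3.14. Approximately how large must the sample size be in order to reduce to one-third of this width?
n ≈ 207

CI width ∝ 1/√n
To reduce width by factor 3, need √n to grow by 3 → need 3² = 9 times as many samples.

Current: n = 23, width = 3.14
New: n = 207, width ≈ 1.02

Width reduced by factor of 3.14/1.02 = 3.08.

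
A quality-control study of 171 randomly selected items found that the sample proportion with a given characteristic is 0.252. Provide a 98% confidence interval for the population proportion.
(0.175, 0.329)

Proportion CI:
SE = √(p̂(1-p̂)/n) = √(0.252 · 0.748 / 171) = 0.03320

z* = 2.326
Margin = z* · SE = 2.326 · 0.03320 = 0.0772

CI: 0.252 ± 0.0772 = (0.175, 0.329)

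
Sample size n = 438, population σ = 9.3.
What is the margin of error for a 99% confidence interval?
Margin of error = 1.14

Margin of error = z* · σ/√n
= 2.576 · 9.3/√438
= 2.576 · 9.3/20.9284
= 1.14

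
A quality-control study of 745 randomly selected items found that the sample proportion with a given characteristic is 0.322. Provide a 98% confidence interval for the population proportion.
(0.282, 0.362)

Proportion CI:
SE = √(p̂(1-p̂)/n) = √(0.322 · 0.678 / 745) = 0.01712

z* = 2.326
Margin = z* · SE = 2.326 · 0.01712 = 0.0398

CI: 0.322 ± 0.0398 = (0.282, 0.362)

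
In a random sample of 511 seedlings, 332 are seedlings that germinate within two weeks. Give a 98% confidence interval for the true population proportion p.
(0.601, 0.699)

Proportion CI:
p̂ = 332/511 = 0.64971
SE = √(p̂(1-p̂)/n) = √(0.64971 · 0.35029 / 511) = 0.02110

z* = 2.326
Margin = z* · SE = 2.326 · 0.02110 = 0.0491

CI: 0.64971 ± 0.0491 = (0.601, 0.699)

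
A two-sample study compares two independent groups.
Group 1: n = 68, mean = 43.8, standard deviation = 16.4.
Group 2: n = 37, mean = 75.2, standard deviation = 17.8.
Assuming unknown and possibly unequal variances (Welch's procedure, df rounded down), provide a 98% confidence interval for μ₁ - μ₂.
(-39.83, -22.97)

Difference: x̄₁ - x̄₂ = -31.40
SE = √(s₁²/n₁ + s₂²/n₂) = √(16.4²/68 + 17.8²/37) = 3.5382
df = 69.02 → 69 (Welch–Satterthwaite, rounded down)
t* = 2.382

CI: -31.40 ± 2.382 · 3.5382 = -31.40 ± 8.43 = (-39.83, -22.97)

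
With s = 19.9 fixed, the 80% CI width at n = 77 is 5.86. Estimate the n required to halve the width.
n ≈ 308

CI width ∝ 1/√n
To reduce width by factor 2, need √n to grow by 2 → need 2² = 4 times as many samples.

Current: n = 77, width = 5.86
New: n = 308, width ≈ 2.91

Width reduced by factor of 5.86/2.91 = 2.01.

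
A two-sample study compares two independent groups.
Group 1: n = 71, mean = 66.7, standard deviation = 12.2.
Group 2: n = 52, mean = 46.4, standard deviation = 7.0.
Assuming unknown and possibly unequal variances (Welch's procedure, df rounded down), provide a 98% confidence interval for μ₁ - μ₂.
(16.19, 24.41)

Difference: x̄₁ - x̄₂ = 20.30
SE = √(s₁²/n₁ + s₂²/n₂) = √(12.2²/71 + 7.0²/52) = 1.7432
df = 115.14 → 115 (Welch–Satterthwaite, rounded down)
t* = 2.359

CI: 20.30 ± 2.359 · 1.7432 = 20.30 ± 4.11 = (16.19, 24.41)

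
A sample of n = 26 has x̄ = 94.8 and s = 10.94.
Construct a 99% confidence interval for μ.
(88.82, 100.78)

t-interval (σ unknown):
df = n - 1 = 25
t* = 2.787 for 99% confidence

Margin of error = t* · s/√n = 2.787 · 10.94/√26 = 5.98

CI: (88.82, 100.78)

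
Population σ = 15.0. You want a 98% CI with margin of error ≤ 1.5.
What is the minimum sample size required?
n ≥ 542

For margin E ≤ 1.5:
n ≥ (z* · σ / E)²
n ≥ (2.326 · 15.0 / 1.5)²
n ≥ 541.03

Minimum n = 542 (rounding up)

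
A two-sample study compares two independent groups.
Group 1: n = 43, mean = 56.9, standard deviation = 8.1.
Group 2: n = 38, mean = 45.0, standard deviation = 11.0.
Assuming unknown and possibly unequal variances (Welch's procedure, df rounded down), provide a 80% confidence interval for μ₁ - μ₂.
(9.09, 14.71)

Difference: x̄₁ - x̄₂ = 11.90
SE = √(s₁²/n₁ + s₂²/n₂) = √(8.1²/43 + 11.0²/38) = 2.1703
df = 67.33 → 67 (Welch–Satterthwaite, rounded down)
t* = 1.294

CI: 11.90 ± 1.294 · 2.1703 = 11.90 ± 2.81 = (9.09, 14.71)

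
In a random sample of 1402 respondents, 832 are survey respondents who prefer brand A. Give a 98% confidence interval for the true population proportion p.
(0.563, 0.624)

Proportion CI:
p̂ = 832/1402 = 0.59344
SE = √(p̂(1-p̂)/n) = √(0.59344 · 0.40656 / 1402) = 0.01312

z* = 2.326
Margin = z* · SE = 2.326 · 0.01312 = 0.0305

CI: 0.59344 ± 0.0305 = (0.563, 0.624)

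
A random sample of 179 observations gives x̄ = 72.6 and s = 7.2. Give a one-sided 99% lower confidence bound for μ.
μ ≥ 71.34

Lower bound (one-sided):
t* = 2.347 (one-sided for 99%)
Lower bound = x̄ - t* · s/√n = 72.6 - 2.347 · 7.2/√179 = 71.34

We are 99% confident that μ ≥ 71.34.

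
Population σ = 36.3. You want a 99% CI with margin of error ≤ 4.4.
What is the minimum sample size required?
n ≥ 452

For margin E ≤ 4.4:
n ≥ (z* · σ / E)²
n ≥ (2.576 · 36.3 / 4.4)²
n ≥ 451.65

Minimum n = 452 (rounding up)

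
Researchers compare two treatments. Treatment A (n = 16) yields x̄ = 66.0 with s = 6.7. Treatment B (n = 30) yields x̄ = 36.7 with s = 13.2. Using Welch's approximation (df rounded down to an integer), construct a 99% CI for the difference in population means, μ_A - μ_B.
(21.39, 37.21)

Difference: x̄₁ - x̄₂ = 29.30
SE = √(s₁²/n₁ + s₂²/n₂) = √(6.7²/16 + 13.2²/30) = 2.9349
df = 43.95 → 43 (Welch–Satterthwaite, rounded down)
t* = 2.695

CI: 29.30 ± 2.695 · 2.9349 = 29.30 ± 7.91 = (21.39, 37.21)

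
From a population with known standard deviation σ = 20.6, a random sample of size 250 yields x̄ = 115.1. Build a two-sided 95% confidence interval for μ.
(112.55, 117.65)

z-interval (σ known):
z* = 1.960 for 95% confidence

Margin of error = z* · σ/√n = 1.960 · 20.6/√250 = 2.55

CI: (115.1 - 2.55, 115.1 + 2.55) = (112.55, 117.65)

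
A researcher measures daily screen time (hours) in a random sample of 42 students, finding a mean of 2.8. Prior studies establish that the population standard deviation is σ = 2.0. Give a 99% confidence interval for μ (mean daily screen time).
(2.01, 3.59)

z-interval (σ known):
z* = 2.576 for 99% confidence

Margin of error = z* · σ/√n = 2.576 · 2.0/√42 = 0.79

CI: (2.8 - 0.79, 2.8 + 0.79) = (2.01, 3.59)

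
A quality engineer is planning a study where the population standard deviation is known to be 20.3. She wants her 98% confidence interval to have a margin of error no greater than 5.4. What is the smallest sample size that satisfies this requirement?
n ≥ 77

For margin E ≤ 5.4:
n ≥ (z* · σ / E)²
n ≥ (2.326 · 20.3 / 5.4)²
n ≥ 76.46

Minimum n = 77 (rounding up)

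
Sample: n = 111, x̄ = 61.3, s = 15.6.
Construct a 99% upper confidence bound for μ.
μ ≤ 64.80

Upper bound (one-sided):
t* = 2.361 (one-sided for 99%)
Upper bound = x̄ + t* · s/√n = 61.3 + 2.361 · 15.6/√111 = 64.80

We are 99% confident that μ ≤ 64.80.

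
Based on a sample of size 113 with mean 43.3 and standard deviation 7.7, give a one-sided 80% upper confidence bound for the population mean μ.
μ ≤ 43.91

Upper bound (one-sided):
t* = 0.845 (one-sided for 80%)
Upper bound = x̄ + t* · s/√n = 43.3 + 0.845 · 7.7/√113 = 43.91

We are 80% confident that μ ≤ 43.91.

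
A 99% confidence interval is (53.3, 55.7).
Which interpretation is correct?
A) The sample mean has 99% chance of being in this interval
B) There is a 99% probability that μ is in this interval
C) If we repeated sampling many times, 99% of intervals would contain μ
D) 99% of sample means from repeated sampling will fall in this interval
C

A) Wrong — x̄ is observed and sits in the interval by construction.
B) Wrong — μ is fixed; the randomness lives in the interval, not in μ.
C) Correct — this is the frequentist long-run coverage interpretation.
D) Wrong — coverage applies to intervals containing μ, not to future x̄ values.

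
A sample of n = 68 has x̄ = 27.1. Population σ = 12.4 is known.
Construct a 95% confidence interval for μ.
(24.15, 30.05)

z-interval (σ known):
z* = 1.960 for 95% confidence

Margin of error = z* · σ/√n = 1.960 · 12.4/√68 = 2.95

CI: (27.1 - 2.95, 27.1 + 2.95) = (24.15, 30.05)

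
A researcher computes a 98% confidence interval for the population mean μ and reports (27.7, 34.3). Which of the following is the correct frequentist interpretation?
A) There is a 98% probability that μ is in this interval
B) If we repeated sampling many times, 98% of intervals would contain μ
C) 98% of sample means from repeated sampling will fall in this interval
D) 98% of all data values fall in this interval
B

A) Wrong — μ is fixed; the randomness lives in the interval, not in μ.
B) Correct — this is the frequentist long-run coverage interpretation.
C) Wrong — coverage applies to intervals containing μ, not to future x̄ values.
D) Wrong — a CI is about the parameter μ, not individual data values.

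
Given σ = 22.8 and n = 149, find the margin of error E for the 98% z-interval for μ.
Margin of error = 4.34

Margin of error = z* · σ/√n
= 2.326 · 22.8/√149
= 2.326 · 22.8/12.2066
= 4.34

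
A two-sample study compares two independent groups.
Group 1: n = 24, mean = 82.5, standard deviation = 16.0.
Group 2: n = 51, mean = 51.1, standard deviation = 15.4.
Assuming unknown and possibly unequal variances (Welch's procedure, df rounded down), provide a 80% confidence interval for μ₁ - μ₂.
(26.30, 36.50)

Difference: x̄₁ - x̄₂ = 31.40
SE = √(s₁²/n₁ + s₂²/n₂) = √(16.0²/24 + 15.4²/51) = 3.9137
df = 43.61 → 43 (Welch–Satterthwaite, rounded down)
t* = 1.302

CI: 31.40 ± 1.302 · 3.9137 = 31.40 ± 5.10 = (26.30, 36.50)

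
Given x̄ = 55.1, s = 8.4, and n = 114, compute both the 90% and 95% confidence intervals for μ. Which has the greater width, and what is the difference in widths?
95% CI is wider by 0.51

df = 113
90% CI: t* = 1.658, (53.80, 56.40), width = 2 · t* · s/√n = 2.61
95% CI: t* = 1.981, (53.54, 56.66), width = 2 · t* · s/√n = 3.12

The 95% CI is wider by 3.12 - 2.61 = 0.51.
Higher confidence requires a wider interval.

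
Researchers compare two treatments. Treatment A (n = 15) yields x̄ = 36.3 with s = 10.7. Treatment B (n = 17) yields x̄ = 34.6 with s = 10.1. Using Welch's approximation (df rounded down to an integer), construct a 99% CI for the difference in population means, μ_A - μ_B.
(-8.50, 11.90)

Difference: x̄₁ - x̄₂ = 1.70
SE = √(s₁²/n₁ + s₂²/n₂) = √(10.7²/15 + 10.1²/17) = 3.6923
df = 28.99 → 28 (Welch–Satterthwaite, rounded down)
t* = 2.763

CI: 1.70 ± 2.763 · 3.6923 = 1.70 ± 10.20 = (-8.50, 11.90)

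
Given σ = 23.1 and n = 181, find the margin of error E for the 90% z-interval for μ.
Margin of error = 2.82

Margin of error = z* · σ/√n
= 1.645 · 23.1/√181
= 1.645 · 23.1/13.4536
= 2.82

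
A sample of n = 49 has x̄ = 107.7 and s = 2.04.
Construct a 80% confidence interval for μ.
(107.32, 108.08)

t-interval (σ unknown):
df = n - 1 = 48
t* = 1.299 for 80% confidence

Margin of error = t* · s/√n = 1.299 · 2.04/√49 = 0.38

CI: (107.32, 108.08)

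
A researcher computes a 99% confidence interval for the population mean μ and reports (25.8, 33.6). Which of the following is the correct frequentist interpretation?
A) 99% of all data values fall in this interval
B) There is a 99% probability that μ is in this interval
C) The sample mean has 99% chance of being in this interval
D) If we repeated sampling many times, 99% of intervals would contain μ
D

A) Wrong — a CI is about the parameter μ, not individual data values.
B) Wrong — μ is fixed; the randomness lives in the interval, not in μ.
C) Wrong — x̄ is observed and sits in the interval by construction.
D) Correct — this is the frequentist long-run coverage interpretation.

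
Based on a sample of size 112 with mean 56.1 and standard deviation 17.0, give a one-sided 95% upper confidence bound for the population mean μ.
μ ≤ 58.76

Upper bound (one-sided):
t* = 1.659 (one-sided for 95%)
Upper bound = x̄ + t* · s/√n = 56.1 + 1.659 · 17.0/√112 = 58.76

We are 95% confident that μ ≤ 58.76.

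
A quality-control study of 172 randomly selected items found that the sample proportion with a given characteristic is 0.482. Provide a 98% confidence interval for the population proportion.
(0.393, 0.571)

Proportion CI:
SE = √(p̂(1-p̂)/n) = √(0.482 · 0.518 / 172) = 0.03810

z* = 2.326
Margin = z* · SE = 2.326 · 0.03810 = 0.0886

CI: 0.482 ± 0.0886 = (0.393, 0.571)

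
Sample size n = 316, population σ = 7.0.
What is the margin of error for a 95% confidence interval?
Margin of error = 0.77

Margin of error = z* · σ/√n
= 1.960 · 7.0/√316
= 1.960 · 7.0/17.7764
= 0.77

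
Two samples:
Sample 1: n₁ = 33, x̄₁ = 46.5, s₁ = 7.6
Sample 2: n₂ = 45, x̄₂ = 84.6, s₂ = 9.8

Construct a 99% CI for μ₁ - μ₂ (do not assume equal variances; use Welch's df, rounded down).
(-43.31, -32.89)

Difference: x̄₁ - x̄₂ = -38.10
SE = √(s₁²/n₁ + s₂²/n₂) = √(7.6²/33 + 9.8²/45) = 1.9709
df = 75.73 → 75 (Welch–Satterthwaite, rounded down)
t* = 2.643

CI: -38.10 ± 2.643 · 1.9709 = -38.10 ± 5.21 = (-43.31, -32.89)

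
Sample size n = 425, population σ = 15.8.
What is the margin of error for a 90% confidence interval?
Margin of error = 1.26

Margin of error = z* · σ/√n
= 1.645 · 15.8/√425
= 1.645 · 15.8/20.6155
= 1.26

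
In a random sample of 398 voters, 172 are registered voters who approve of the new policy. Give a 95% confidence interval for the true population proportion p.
(0.383, 0.481)

Proportion CI:
p̂ = 172/398 = 0.43216
SE = √(p̂(1-p̂)/n) = √(0.43216 · 0.56784 / 398) = 0.02483

z* = 1.960
Margin = z* · SE = 1.960 · 0.02483 = 0.0487

CI: 0.43216 ± 0.0487 = (0.383, 0.481)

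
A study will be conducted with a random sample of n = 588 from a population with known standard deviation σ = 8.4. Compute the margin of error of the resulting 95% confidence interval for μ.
Margin of error = 0.68

Margin of error = z* · σ/√n
= 1.960 · 8.4/√588
= 1.960 · 8.4/24.2487
= 0.68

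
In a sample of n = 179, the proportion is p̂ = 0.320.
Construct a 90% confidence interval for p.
(0.263, 0.377)

Proportion CI:
SE = √(p̂(1-p̂)/n) = √(0.320 · 0.680 / 179) = 0.03487

z* = 1.645
Margin = z* · SE = 1.645 · 0.03487 = 0.0574

CI: 0.320 ± 0.0574 = (0.263, 0.377)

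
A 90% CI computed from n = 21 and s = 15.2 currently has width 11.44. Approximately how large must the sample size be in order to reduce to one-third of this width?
n ≈ 189

CI width ∝ 1/√n
To reduce width by factor 3, need √n to grow by 3 → need 3² = 9 times as many samples.

Current: n = 21, width = 11.44
New: n = 189, width ≈ 3.66

Width reduced by factor of 11.44/3.66 = 3.13.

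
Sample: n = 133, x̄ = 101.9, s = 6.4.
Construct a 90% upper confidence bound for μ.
μ ≤ 102.61

Upper bound (one-sided):
t* = 1.288 (one-sided for 90%)
Upper bound = x̄ + t* · s/√n = 101.9 + 1.288 · 6.4/√133 = 102.61

We are 90% confident that μ ≤ 102.61.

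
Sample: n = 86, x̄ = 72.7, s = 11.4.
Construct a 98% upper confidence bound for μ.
μ ≤ 75.26

Upper bound (one-sided):
t* = 2.086 (one-sided for 98%)
Upper bound = x̄ + t* · s/√n = 72.7 + 2.086 · 11.4/√86 = 75.26

We are 98% confident that μ ≤ 75.26.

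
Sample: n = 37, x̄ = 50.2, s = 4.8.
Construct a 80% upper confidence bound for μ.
μ ≤ 50.87

Upper bound (one-sided):
t* = 0.852 (one-sided for 80%)
Upper bound = x̄ + t* · s/√n = 50.2 + 0.852 · 4.8/√37 = 50.87

We are 80% confident that μ ≤ 50.87.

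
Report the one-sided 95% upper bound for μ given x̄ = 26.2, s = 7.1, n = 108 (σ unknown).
μ ≤ 27.33

Upper bound (one-sided):
t* = 1.659 (one-sided for 95%)
Upper bound = x̄ + t* · s/√n = 26.2 + 1.659 · 7.1/√108 = 27.33

We are 95% confident that μ ≤ 27.33.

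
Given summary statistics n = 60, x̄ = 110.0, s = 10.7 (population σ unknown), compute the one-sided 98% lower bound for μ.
μ ≥ 107.10

Lower bound (one-sided):
t* = 2.100 (one-sided for 98%)
Lower bound = x̄ - t* · s/√n = 110.0 - 2.100 · 10.7/√60 = 107.10

We are 98% confident that μ ≥ 107.10.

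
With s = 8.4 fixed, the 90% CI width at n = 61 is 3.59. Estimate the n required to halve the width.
n ≈ 244

CI width ∝ 1/√n
To reduce width by factor 2, need √n to grow by 2 → need 2² = 4 times as many samples.

Current: n = 61, width = 3.59
New: n = 244, width ≈ 1.78

Width reduced by factor of 3.59/1.78 = 2.02.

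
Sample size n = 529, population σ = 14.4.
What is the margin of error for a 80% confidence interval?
Margin of error = 0.80

Margin of error = z* · σ/√n
= 1.282 · 14.4/√529
= 1.282 · 14.4/23.0000
= 0.80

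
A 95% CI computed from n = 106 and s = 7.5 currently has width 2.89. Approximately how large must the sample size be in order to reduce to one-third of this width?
n ≈ 954

CI width ∝ 1/√n
To reduce width by factor 3, need √n to grow by 3 → need 3² = 9 times as many samples.

Current: n = 106, width = 2.89
New: n = 954, width ≈ 0.95

Width reduced by factor of 2.89/0.95 = 3.04.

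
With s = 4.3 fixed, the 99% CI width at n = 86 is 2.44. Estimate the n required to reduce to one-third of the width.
n ≈ 774

CI width ∝ 1/√n
To reduce width by factor 3, need √n to grow by 3 → need 3² = 9 times as many samples.

Current: n = 86, width = 2.44
New: n = 774, width ≈ 0.80

Width reduced by factor of 2.44/0.80 = 3.05.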